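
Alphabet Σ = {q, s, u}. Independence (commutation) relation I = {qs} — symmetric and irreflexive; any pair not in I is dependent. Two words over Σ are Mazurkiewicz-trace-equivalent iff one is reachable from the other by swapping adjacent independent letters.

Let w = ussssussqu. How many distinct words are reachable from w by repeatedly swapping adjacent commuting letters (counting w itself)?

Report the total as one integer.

piece 0:u — minimal
piece 1:s rests on {0:u}
piece 2:s rests on {1:s}
piece 3:s rests on {2:s}
piece 4:s rests on {3:s}
piece 5:u rests on {4:s}
piece 6:s rests on {5:u}
piece 7:s rests on {6:s}
piece 8:q rests on {5:u}
piece 9:u rests on {7:s, 8:q}
minimal pieces: {0:u}
ways to finish when only these pieces remain (= sum over removing one remaining piece with nothing left below it):
  1 left: {9}→1
  2 left: {7,9}→1  {8,9}→1
  3 left: {6,7,9}→1  {7,8,9}→2
  4 left: {6,7,8,9}→3
  5 left: {5,6,7,8,9}→3
  6 left: {4,5,6,7,8,9}→3
  7 left: {3,4,5,6,7,8,9}→3
  8 left: {2,3,4,5,6,7,8,9}→3
  placing 0:u first → 3 extensions

3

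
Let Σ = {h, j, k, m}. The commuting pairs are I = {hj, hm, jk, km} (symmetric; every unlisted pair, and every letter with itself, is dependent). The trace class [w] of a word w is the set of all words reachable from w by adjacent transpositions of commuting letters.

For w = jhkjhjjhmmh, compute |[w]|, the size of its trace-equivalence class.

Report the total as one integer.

462

#0=j has no predecessor
#1=h has no predecessor
#2=k depends on [1:h]
#3=j depends on [0:j]
#4=h depends on [2:k]
#5=j depends on [3:j]
#6=j depends on [5:j]
#7=h depends on [4:h]
#8=m depends on [6:j]
#9=m depends on [8:m]
#10=h depends on [7:h]
sources: [0:j, 1:h]
N(rest) = Σ N(rest − s) over sources s of rest; N(one piece) = 1:
  size 1 → [9]=1  [10]=1
  size 2 → [7,10]=1  [8,9]=1  [9,10]=2
  size 3 → [4,7,10]=1  [6,8,9]=1  [7,9,10]=3  [8,9,10]=3
  size 4 → [2,4,7,10]=1  [4,7,9,10]=4  [5,6,8,9]=1  [6,8,9,10]=4  [7,8,9,10]=6
  size 5 → [1,2,4,7,10]=1  [2,4,7,9,10]=5  [3,5,6,8,9]=1  [4,7,8,9,10]=10  [5,6,8,9,10]=5  [6,7,8,9,10]=10
  size 6 → [0,3,5,6,8,9]=1  [1,2,4,7,9,10]=6  [2,4,7,8,9,10]=15  [3,5,6,8,9,10]=6  [4,6,7,8,9,10]=20  [5,6,7,8,9,10]=15
  size 7 → [0,3,5,6,8,9,10]=7  [1,2,4,7,8,9,10]=21  [2,4,6,7,8,9,10]=35  [3,5,6,7,8,9,10]=21  [4,5,6,7,8,9,10]=35
  size 8 → [0,3,5,6,7,8,9,10]=28  [1,2,4,6,7,8,9,10]=56  [2,4,5,6,7,8,9,10]=70  [3,4,5,6,7,8,9,10]=56
  size 9 → [0,3,4,5,6,7,8,9,10]=84  [1,2,4,5,6,7,8,9,10]=126  [2,3,4,5,6,7,8,9,10]=126
  first=0(j) contributes 252
  first=1(h) contributes 210
|[w]| = 462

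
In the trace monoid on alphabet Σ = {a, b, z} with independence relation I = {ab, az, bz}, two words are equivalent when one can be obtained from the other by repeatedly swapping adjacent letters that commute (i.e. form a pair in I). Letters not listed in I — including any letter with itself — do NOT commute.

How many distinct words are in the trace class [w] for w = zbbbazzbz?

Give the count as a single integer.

630

#0=z has no predecessor
#1=b has no predecessor
#2=b depends on [1:b]
#3=b depends on [2:b]
#4=a has no predecessor
#5=z depends on [0:z]
#6=z depends on [5:z]
#7=b depends on [3:b]
#8=z depends on [6:z]
sources: [0:z, 1:b, 4:a]
N(rest) = Σ N(rest − s) over sources s of rest; N(one piece) = 1:
  size 1 → [4]=1  [7]=1  [8]=1
  size 2 → [3,7]=1  [4,7]=2  [4,8]=2  [6,8]=1  [7,8]=2
  size 3 → [2,3,7]=1  [3,4,7]=3  [3,7,8]=3  [4,6,8]=3  [4,7,8]=6  [5,6,8]=1  [6,7,8]=3
  size 4 → [0,5,6,8]=1  [1,2,3,7]=1  [2,3,4,7]=4  [2,3,7,8]=4  [3,4,7,8]=12  [3,6,7,8]=6  [4,5,6,8]=4  [4,6,7,8]=12  [5,6,7,8]=4
  size 5 → [0,4,5,6,8]=5  [0,5,6,7,8]=5  [1,2,3,4,7]=5  [1,2,3,7,8]=5  [2,3,4,7,8]=20  [2,3,6,7,8]=10  [3,4,6,7,8]=30  [3,5,6,7,8]=10  [4,5,6,7,8]=20
  size 6 → [0,3,5,6,7,8]=15  [0,4,5,6,7,8]=30  [1,2,3,4,7,8]=30  [1,2,3,6,7,8]=15  [2,3,4,6,7,8]=60  [2,3,5,6,7,8]=20  [3,4,5,6,7,8]=60
  size 7 → [0,2,3,5,6,7,8]=35  [0,3,4,5,6,7,8]=105  [1,2,3,4,6,7,8]=105  [1,2,3,5,6,7,8]=35  [2,3,4,5,6,7,8]=140
  first=0(z) contributes 280
  first=1(b) contributes 280
  first=4(a) contributes 70
|[w]| = 630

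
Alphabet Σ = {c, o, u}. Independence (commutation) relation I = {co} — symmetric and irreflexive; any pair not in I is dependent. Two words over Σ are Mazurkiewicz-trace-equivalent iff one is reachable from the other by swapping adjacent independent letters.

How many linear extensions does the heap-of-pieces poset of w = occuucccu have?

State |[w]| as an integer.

piece 0:o — minimal
piece 1:c — minimal
piece 2:c rests on {1:c}
piece 3:u rests on {0:o, 2:c}
piece 4:u rests on {3:u}
piece 5:c rests on {4:u}
piece 6:c rests on {5:c}
piece 7:c rests on {6:c}
piece 8:u rests on {7:c}
minimal pieces: {0:o, 1:c}
ways to finish when only these pieces remain (= sum over removing one remaining piece with nothing left below it):
  1 left: {8}→1
  2 left: {7,8}→1
  3 left: {6,7,8}→1
  4 left: {5,6,7,8}→1
  5 left: {4,5,6,7,8}→1
  6 left: {3,4,5,6,7,8}→1
  7 left: {0,3,4,5,6,7,8}→1  {2,3,4,5,6,7,8}→1
  placing 0:o first → 1 extensions
  placing 1:c first → 2 extensions
total linear extensions = 3

3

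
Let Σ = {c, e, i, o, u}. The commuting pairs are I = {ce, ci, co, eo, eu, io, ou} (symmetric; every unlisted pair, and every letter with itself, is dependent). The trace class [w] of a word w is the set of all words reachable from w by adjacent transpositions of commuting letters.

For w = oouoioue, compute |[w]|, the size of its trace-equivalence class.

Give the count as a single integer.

140

drop 0:o onto floor
drop 1:o onto {0:o}
drop 2:u onto floor
drop 3:o onto {1:o}
drop 4:i onto {2:u}
drop 5:o onto {3:o}
drop 6:u onto {4:i}
drop 7:e onto {4:i}
ground layer = {0:o, 2:u}
drop-orders for the pieces not yet dropped (sum over which currently-grounded one goes next):
  1 to go: {5} 1  {6} 1  {7} 1
  2 to go: {3,5} 1  {5,6} 2  {5,7} 2  {6,7} 2
  3 to go: {1,3,5} 1  {3,5,6} 3  {3,5,7} 3  {4,6,7} 2  {5,6,7} 6
  4 to go: {0,1,3,5} 1  {1,3,5,6} 4  {1,3,5,7} 4  {2,4,6,7} 2  {3,5,6,7} 12  {4,5,6,7} 8
  5 to go: {0,1,3,5,6} 5  {0,1,3,5,7} 5  {1,3,5,6,7} 20  {2,4,5,6,7} 10  {3,4,5,6,7} 20
  6 to go: {0,1,3,5,6,7} 30  {1,3,4,5,6,7} 40  {2,3,4,5,6,7} 30
  if 0:o drops first: 70 orders
  if 2:u drops first: 70 orders
heap linearizations: 140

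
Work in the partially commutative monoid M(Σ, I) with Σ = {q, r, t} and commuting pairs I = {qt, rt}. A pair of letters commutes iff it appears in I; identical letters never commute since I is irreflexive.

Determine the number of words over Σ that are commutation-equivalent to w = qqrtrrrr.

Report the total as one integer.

8

0(q) covers ∅
1(q) covers 0:q
2(r) covers 1:q
3(t) covers ∅
4(r) covers 2:r
5(r) covers 4:r
6(r) covers 5:r
7(r) covers 6:r
floor of heap: 0:q, 3:t
completions by unplaced set U, small U first (add the entries for U minus each lowest piece of U):
  |U|=1: {3}:1  {7}:1
  |U|=2: {3,7}:2  {6,7}:1
  |U|=3: {3,6,7}:3  {5,6,7}:1
  |U|=4: {3,5,6,7}:4  {4,5,6,7}:1
  |U|=5: {2,4,5,6,7}:1  {3,4,5,6,7}:5
  |U|=6: {1,2,4,5,6,7}:1  {2,3,4,5,6,7}:6
  start at 0(q): 7
  start at 3(t): 1
sum over floor = 8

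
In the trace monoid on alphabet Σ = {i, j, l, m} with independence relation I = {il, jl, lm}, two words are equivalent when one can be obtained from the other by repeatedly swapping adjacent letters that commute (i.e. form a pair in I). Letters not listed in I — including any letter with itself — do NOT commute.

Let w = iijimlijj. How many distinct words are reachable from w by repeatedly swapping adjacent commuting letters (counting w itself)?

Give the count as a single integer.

9

drop 0:i onto floor
drop 1:i onto {0:i}
drop 2:j onto {1:i}
drop 3:i onto {2:j}
drop 4:m onto {3:i}
drop 5:l onto floor
drop 6:i onto {4:m}
drop 7:j onto {6:i}
drop 8:j onto {7:j}
ground layer = {0:i, 5:l}
drop-orders for the pieces not yet dropped (sum over which currently-grounded one goes next):
  1 to go: {5} 1  {8} 1
  2 to go: {5,8} 2  {7,8} 1
  3 to go: {5,7,8} 3  {6,7,8} 1
  4 to go: {4,6,7,8} 1  {5,6,7,8} 4
  5 to go: {3,4,6,7,8} 1  {4,5,6,7,8} 5
  6 to go: {2,3,4,6,7,8} 1  {3,4,5,6,7,8} 6
  7 to go: {1,2,3,4,6,7,8} 1  {2,3,4,5,6,7,8} 7
  if 0:i drops first: 8 orders
  if 5:l drops first: 1 orders
heap linearizations: 9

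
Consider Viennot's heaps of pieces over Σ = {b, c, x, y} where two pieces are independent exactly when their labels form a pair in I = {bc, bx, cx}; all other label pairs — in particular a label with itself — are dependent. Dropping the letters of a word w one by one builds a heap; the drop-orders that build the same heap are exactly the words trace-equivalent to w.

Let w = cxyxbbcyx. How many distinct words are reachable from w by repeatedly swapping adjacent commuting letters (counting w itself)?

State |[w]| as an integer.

24

drop 0:c onto floor
drop 1:x onto floor
drop 2:y onto {0:c, 1:x}
drop 3:x onto {2:y}
drop 4:b onto {2:y}
drop 5:b onto {4:b}
drop 6:c onto {2:y}
drop 7:y onto {3:x, 5:b, 6:c}
drop 8:x onto {7:y}
ground layer = {0:c, 1:x}
drop-orders for the pieces not yet dropped (sum over which currently-grounded one goes next):
  1 to go: {8} 1
  2 to go: {7,8} 1
  3 to go: {3,7,8} 1  {5,7,8} 1  {6,7,8} 1
  4 to go: {3,5,7,8} 2  {3,6,7,8} 2  {4,5,7,8} 1  {5,6,7,8} 2
  5 to go: {3,4,5,7,8} 3  {3,5,6,7,8} 6  {4,5,6,7,8} 3
  6 to go: {3,4,5,6,7,8} 12
  7 to go: {2,3,4,5,6,7,8} 12
  if 0:c drops first: 12 orders
  if 1:x drops first: 12 orders
heap linearizations: 24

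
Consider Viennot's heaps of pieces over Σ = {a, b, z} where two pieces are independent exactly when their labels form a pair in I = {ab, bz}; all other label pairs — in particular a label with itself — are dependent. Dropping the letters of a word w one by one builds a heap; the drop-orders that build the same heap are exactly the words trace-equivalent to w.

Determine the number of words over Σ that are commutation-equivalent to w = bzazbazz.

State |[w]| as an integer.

piece 0:b — minimal
piece 1:z — minimal
piece 2:a rests on {1:z}
piece 3:z rests on {2:a}
piece 4:b rests on {0:b}
piece 5:a rests on {3:z}
piece 6:z rests on {5:a}
piece 7:z rests on {6:z}
minimal pieces: {0:b, 1:z}
ways to finish when only these pieces remain (= sum over removing one remaining piece with nothing left below it):
  1 left: {4}→1  {7}→1
  2 left: {0,4}→1  {4,7}→2  {6,7}→1
  3 left: {0,4,7}→3  {4,6,7}→3  {5,6,7}→1
  4 left: {0,4,6,7}→6  {3,5,6,7}→1  {4,5,6,7}→4
  5 left: {0,4,5,6,7}→10  {2,3,5,6,7}→1  {3,4,5,6,7}→5
  6 left: {0,3,4,5,6,7}→15  {1,2,3,5,6,7}→1  {2,3,4,5,6,7}→6
  placing 0:b first → 7 extensions
  placing 1:z first → 21 extensions
total linear extensions = 28

28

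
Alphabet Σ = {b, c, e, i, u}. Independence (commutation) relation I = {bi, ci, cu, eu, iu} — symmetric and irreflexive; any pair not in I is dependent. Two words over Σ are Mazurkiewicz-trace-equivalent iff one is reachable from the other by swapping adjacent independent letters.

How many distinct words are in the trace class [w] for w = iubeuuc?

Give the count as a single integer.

piece 0:i — minimal
piece 1:u — minimal
piece 2:b rests on {1:u}
piece 3:e rests on {0:i, 2:b}
piece 4:u rests on {2:b}
piece 5:u rests on {4:u}
piece 6:c rests on {3:e}
minimal pieces: {0:i, 1:u}
ways to finish when only these pieces remain (= sum over removing one remaining piece with nothing left below it):
  1 left: {5}→1  {6}→1
  2 left: {3,6}→1  {4,5}→1  {5,6}→2
  3 left: {0,3,6}→1  {3,5,6}→3  {4,5,6}→3
  4 left: {0,3,5,6}→4  {3,4,5,6}→6
  5 left: {0,3,4,5,6}→10  {2,3,4,5,6}→6
  placing 0:i first → 6 extensions
  placing 1:u first → 16 extensions
total linear extensions = 22

22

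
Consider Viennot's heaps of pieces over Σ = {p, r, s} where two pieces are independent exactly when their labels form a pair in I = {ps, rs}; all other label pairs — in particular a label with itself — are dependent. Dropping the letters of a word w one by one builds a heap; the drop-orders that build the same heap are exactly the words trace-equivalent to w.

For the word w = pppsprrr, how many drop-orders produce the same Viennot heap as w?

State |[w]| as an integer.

0(p) covers ∅
1(p) covers 0:p
2(p) covers 1:p
3(s) covers ∅
4(p) covers 2:p
5(r) covers 4:p
6(r) covers 5:r
7(r) covers 6:r
floor of heap: 0:p, 3:s
completions by unplaced set U, small U first (add the entries for U minus each lowest piece of U):
  |U|=1: {3}:1  {7}:1
  |U|=2: {3,7}:2  {6,7}:1
  |U|=3: {3,6,7}:3  {5,6,7}:1
  |U|=4: {3,5,6,7}:4  {4,5,6,7}:1
  |U|=5: {2,4,5,6,7}:1  {3,4,5,6,7}:5
  |U|=6: {1,2,4,5,6,7}:1  {2,3,4,5,6,7}:6
  start at 0(p): 7
  start at 3(s): 1
sum over floor = 8

8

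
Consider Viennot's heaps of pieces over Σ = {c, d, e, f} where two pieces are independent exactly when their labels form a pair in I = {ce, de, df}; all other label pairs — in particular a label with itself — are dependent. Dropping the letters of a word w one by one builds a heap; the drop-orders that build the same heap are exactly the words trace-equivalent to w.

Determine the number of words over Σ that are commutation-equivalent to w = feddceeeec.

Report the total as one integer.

piece 0:f — minimal
piece 1:e rests on {0:f}
piece 2:d — minimal
piece 3:d rests on {2:d}
piece 4:c rests on {0:f, 3:d}
piece 5:e rests on {1:e}
piece 6:e rests on {5:e}
piece 7:e rests on {6:e}
piece 8:e rests on {7:e}
piece 9:c rests on {4:c}
minimal pieces: {0:f, 2:d}
ways to finish when only these pieces remain (= sum over removing one remaining piece with nothing left below it):
  1 left: {8}→1  {9}→1
  2 left: {4,9}→1  {7,8}→1  {8,9}→2
  3 left: {3,4,9}→1  {4,8,9}→3  {6,7,8}→1  {7,8,9}→3
  4 left: {2,3,4,9}→1  {3,4,8,9}→4  {4,7,8,9}→6  {5,6,7,8}→1  {6,7,8,9}→4
  5 left: {1,5,6,7,8}→1  {2,3,4,8,9}→5  {3,4,7,8,9}→10  {4,6,7,8,9}→10  {5,6,7,8,9}→5
  6 left: {1,5,6,7,8,9}→6  {2,3,4,7,8,9}→15  {3,4,6,7,8,9}→20  {4,5,6,7,8,9}→15
  7 left: {1,4,5,6,7,8,9}→21  {2,3,4,6,7,8,9}→35  {3,4,5,6,7,8,9}→35
  8 left: {0,1,4,5,6,7,8,9}→21  {1,3,4,5,6,7,8,9}→56  {2,3,4,5,6,7,8,9}→70
  placing 0:f first → 126 extensions
  placing 2:d first → 77 extensions
total linear extensions = 203

203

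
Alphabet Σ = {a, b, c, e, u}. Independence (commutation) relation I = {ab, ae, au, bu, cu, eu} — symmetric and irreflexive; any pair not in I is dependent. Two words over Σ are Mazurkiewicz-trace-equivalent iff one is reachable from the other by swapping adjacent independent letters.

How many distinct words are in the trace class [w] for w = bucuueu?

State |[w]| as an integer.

piece 0:b — minimal
piece 1:u — minimal
piece 2:c rests on {0:b}
piece 3:u rests on {1:u}
piece 4:u rests on {3:u}
piece 5:e rests on {2:c}
piece 6:u rests on {4:u}
minimal pieces: {0:b, 1:u}
ways to finish when only these pieces remain (= sum over removing one remaining piece with nothing left below it):
  1 left: {5}→1  {6}→1
  2 left: {2,5}→1  {4,6}→1  {5,6}→2
  3 left: {0,2,5}→1  {2,5,6}→3  {3,4,6}→1  {4,5,6}→3
  4 left: {0,2,5,6}→4  {1,3,4,6}→1  {2,4,5,6}→6  {3,4,5,6}→4
  5 left: {0,2,4,5,6}→10  {1,3,4,5,6}→5  {2,3,4,5,6}→10
  placing 0:b first → 15 extensions
  placing 1:u first → 20 extensions
total linear extensions = 35

35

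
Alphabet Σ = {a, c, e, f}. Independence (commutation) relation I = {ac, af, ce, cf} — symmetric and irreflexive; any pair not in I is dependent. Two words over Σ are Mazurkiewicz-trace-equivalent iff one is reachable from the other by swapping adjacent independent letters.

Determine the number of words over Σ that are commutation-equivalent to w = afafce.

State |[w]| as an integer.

36

drop 0:a onto floor
drop 1:f onto floor
drop 2:a onto {0:a}
drop 3:f onto {1:f}
drop 4:c onto floor
drop 5:e onto {2:a, 3:f}
ground layer = {0:a, 1:f, 4:c}
drop-orders for the pieces not yet dropped (sum over which currently-grounded one goes next):
  1 to go: {4} 1  {5} 1
  2 to go: {2,5} 1  {3,5} 1  {4,5} 2
  3 to go: {0,2,5} 1  {1,3,5} 1  {2,3,5} 2  {2,4,5} 3  {3,4,5} 3
  4 to go: {0,2,3,5} 3  {0,2,4,5} 4  {1,2,3,5} 3  {1,3,4,5} 4  {2,3,4,5} 8
  if 0:a drops first: 15 orders
  if 1:f drops first: 15 orders
  if 4:c drops first: 6 orders
heap linearizations: 36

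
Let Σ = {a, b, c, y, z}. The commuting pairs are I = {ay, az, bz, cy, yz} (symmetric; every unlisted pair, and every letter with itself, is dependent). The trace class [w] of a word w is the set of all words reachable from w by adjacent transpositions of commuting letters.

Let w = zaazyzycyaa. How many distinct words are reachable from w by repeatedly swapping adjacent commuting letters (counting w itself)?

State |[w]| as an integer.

0(z) covers ∅
1(a) covers ∅
2(a) covers 1:a
3(z) covers 0:z
4(y) covers ∅
5(z) covers 3:z
6(y) covers 4:y
7(c) covers 2:a, 5:z
8(y) covers 6:y
9(a) covers 7:c
10(a) covers 9:a
floor of heap: 0:z, 1:a, 4:y
completions by unplaced set U, small U first (add the entries for U minus each lowest piece of U):
  |U|=1: {8}:1  {10}:1
  |U|=2: {6,8}:1  {8,10}:2  {9,10}:1
  |U|=3: {4,6,8}:1  {6,8,10}:3  {7,9,10}:1  {8,9,10}:3
  |U|=4: {2,7,9,10}:1  {4,6,8,10}:4  {5,7,9,10}:1  {6,8,9,10}:6  {7,8,9,10}:4
  |U|=5: {1,2,7,9,10}:1  {2,5,7,9,10}:2  {2,7,8,9,10}:5  {3,5,7,9,10}:1  {4,6,8,9,10}:10  {5,7,8,9,10}:5  {6,7,8,9,10}:10
  |U|=6: {0,3,5,7,9,10}:1  {1,2,5,7,9,10}:3  {1,2,7,8,9,10}:6  {2,3,5,7,9,10}:3  {2,5,7,8,9,10}:12  {2,6,7,8,9,10}:15  {3,5,7,8,9,10}:6  {4,6,7,8,9,10}:20  {5,6,7,8,9,10}:15
  |U|=7: {0,2,3,5,7,9,10}:4  {0,3,5,7,8,9,10}:7  {1,2,3,5,7,9,10}:6  {1,2,5,7,8,9,10}:21  {1,2,6,7,8,9,10}:21  {2,3,5,7,8,9,10}:21  {2,4,6,7,8,9,10}:35  {2,5,6,7,8,9,10}:42  {3,5,6,7,8,9,10}:21  {4,5,6,7,8,9,10}:35
  |U|=8: {0,1,2,3,5,7,9,10}:10  {0,2,3,5,7,8,9,10}:32  {0,3,5,6,7,8,9,10}:28  {1,2,3,5,7,8,9,10}:48  {1,2,4,6,7,8,9,10}:56  {1,2,5,6,7,8,9,10}:84  {2,3,5,6,7,8,9,10}:84  {2,4,5,6,7,8,9,10}:112  {3,4,5,6,7,8,9,10}:56
  |U|=9: {0,1,2,3,5,7,8,9,10}:90  {0,2,3,5,6,7,8,9,10}:144  {0,3,4,5,6,7,8,9,10}:84  {1,2,3,5,6,7,8,9,10}:216  {1,2,4,5,6,7,8,9,10}:252  {2,3,4,5,6,7,8,9,10}:252
  start at 0(z): 720
  start at 1(a): 480
  start at 4(y): 450
sum over floor = 1650

1650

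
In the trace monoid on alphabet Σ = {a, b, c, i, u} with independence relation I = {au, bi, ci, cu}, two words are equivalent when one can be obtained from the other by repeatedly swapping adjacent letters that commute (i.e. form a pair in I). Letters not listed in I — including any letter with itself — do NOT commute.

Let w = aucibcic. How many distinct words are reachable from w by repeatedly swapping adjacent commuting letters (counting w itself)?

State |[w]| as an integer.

#0=a has no predecessor
#1=u has no predecessor
#2=c depends on [0:a]
#3=i depends on [0:a, 1:u]
#4=b depends on [1:u, 2:c]
#5=c depends on [4:b]
#6=i depends on [3:i]
#7=c depends on [5:c]
sources: [0:a, 1:u]
N(rest) = Σ N(rest − s) over sources s of rest; N(one piece) = 1:
  size 1 → [6]=1  [7]=1
  size 2 → [3,6]=1  [5,7]=1  [6,7]=2
  size 3 → [3,6,7]=3  [4,5,7]=1  [5,6,7]=3
  size 4 → [2,4,5,7]=1  [3,5,6,7]=6  [4,5,6,7]=4
  size 5 → [2,4,5,6,7]=5  [3,4,5,6,7]=10
  size 6 → [1,3,4,5,6,7]=10  [2,3,4,5,6,7]=15
  first=0(a) contributes 25
  first=1(u) contributes 15
|[w]| = 40

40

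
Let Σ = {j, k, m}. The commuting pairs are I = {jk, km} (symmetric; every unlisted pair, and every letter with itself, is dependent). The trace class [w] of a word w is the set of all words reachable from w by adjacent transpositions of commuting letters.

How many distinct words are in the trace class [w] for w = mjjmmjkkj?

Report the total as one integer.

36

#0=m has no predecessor
#1=j depends on [0:m]
#2=j depends on [1:j]
#3=m depends on [2:j]
#4=m depends on [3:m]
#5=j depends on [4:m]
#6=k has no predecessor
#7=k depends on [6:k]
#8=j depends on [5:j]
sources: [0:m, 6:k]
N(rest) = Σ N(rest − s) over sources s of rest; N(one piece) = 1:
  size 1 → [7]=1  [8]=1
  size 2 → [5,8]=1  [6,7]=1  [7,8]=2
  size 3 → [4,5,8]=1  [5,7,8]=3  [6,7,8]=3
  size 4 → [3,4,5,8]=1  [4,5,7,8]=4  [5,6,7,8]=6
  size 5 → [2,3,4,5,8]=1  [3,4,5,7,8]=5  [4,5,6,7,8]=10
  size 6 → [1,2,3,4,5,8]=1  [2,3,4,5,7,8]=6  [3,4,5,6,7,8]=15
  size 7 → [0,1,2,3,4,5,8]=1  [1,2,3,4,5,7,8]=7  [2,3,4,5,6,7,8]=21
  first=0(m) contributes 28
  first=6(k) contributes 8
|[w]| = 36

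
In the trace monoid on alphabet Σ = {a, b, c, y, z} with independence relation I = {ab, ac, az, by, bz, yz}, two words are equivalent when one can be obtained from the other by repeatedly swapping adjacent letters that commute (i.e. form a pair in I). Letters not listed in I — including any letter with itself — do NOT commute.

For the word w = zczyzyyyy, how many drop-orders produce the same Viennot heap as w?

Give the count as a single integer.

21

#0=z has no predecessor
#1=c depends on [0:z]
#2=z depends on [1:c]
#3=y depends on [1:c]
#4=z depends on [2:z]
#5=y depends on [3:y]
#6=y depends on [5:y]
#7=y depends on [6:y]
#8=y depends on [7:y]
sources: [0:z]
N(rest) = Σ N(rest − s) over sources s of rest; N(one piece) = 1:
  size 1 → [4]=1  [8]=1
  size 2 → [2,4]=1  [4,8]=2  [7,8]=1
  size 3 → [2,4,8]=3  [4,7,8]=3  [6,7,8]=1
  size 4 → [2,4,7,8]=6  [4,6,7,8]=4  [5,6,7,8]=1
  size 5 → [2,4,6,7,8]=10  [3,5,6,7,8]=1  [4,5,6,7,8]=5
  size 6 → [2,4,5,6,7,8]=15  [3,4,5,6,7,8]=6
  size 7 → [2,3,4,5,6,7,8]=21
  first=0(z) contributes 21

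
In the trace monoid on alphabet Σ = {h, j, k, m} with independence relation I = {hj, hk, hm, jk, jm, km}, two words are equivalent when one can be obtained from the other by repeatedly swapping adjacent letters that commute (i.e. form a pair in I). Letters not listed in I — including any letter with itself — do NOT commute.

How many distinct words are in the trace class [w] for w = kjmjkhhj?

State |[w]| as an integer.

#0=k has no predecessor
#1=j has no predecessor
#2=m has no predecessor
#3=j depends on [1:j]
#4=k depends on [0:k]
#5=h has no predecessor
#6=h depends on [5:h]
#7=j depends on [3:j]
sources: [0:k, 1:j, 2:m, 5:h]
N(rest) = Σ N(rest − s) over sources s of rest; N(one piece) = 1:
  size 1 → [2]=1  [4]=1  [6]=1  [7]=1
  size 2 → [0,4]=1  [2,4]=2  [2,6]=2  [2,7]=2  [3,7]=1  [4,6]=2  [4,7]=2  [5,6]=1  [6,7]=2
  size 3 → [0,2,4]=3  [0,4,6]=3  [0,4,7]=3  [1,3,7]=1  [2,3,7]=3  [2,4,6]=6  [2,4,7]=6  [2,5,6]=3  [2,6,7]=6  [3,4,7]=3  [3,6,7]=3  [4,5,6]=3  [4,6,7]=6  [5,6,7]=3
  size 4 → [0,2,4,6]=12  [0,2,4,7]=12  [0,3,4,7]=6  [0,4,5,6]=6  [0,4,6,7]=12  [1,2,3,7]=4  [1,3,4,7]=4  [1,3,6,7]=4  [2,3,4,7]=12  [2,3,6,7]=12  [2,4,5,6]=12  [2,4,6,7]=24  [2,5,6,7]=12  [3,4,6,7]=12  [3,5,6,7]=6  [4,5,6,7]=12
  size 5 → [0,1,3,4,7]=10  [0,2,3,4,7]=30  [0,2,4,5,6]=30  [0,2,4,6,7]=60  [0,3,4,6,7]=30  [0,4,5,6,7]=30  [1,2,3,4,7]=20  [1,2,3,6,7]=20  [1,3,4,6,7]=20  [1,3,5,6,7]=10  [2,3,4,6,7]=60  [2,3,5,6,7]=30  [2,4,5,6,7]=60  [3,4,5,6,7]=30
  size 6 → [0,1,2,3,4,7]=60  [0,1,3,4,6,7]=60  [0,2,3,4,6,7]=180  [0,2,4,5,6,7]=180  [0,3,4,5,6,7]=90  [1,2,3,4,6,7]=120  [1,2,3,5,6,7]=60  [1,3,4,5,6,7]=60  [2,3,4,5,6,7]=180
  first=0(k) contributes 420
  first=1(j) contributes 630
  first=2(m) contributes 210
  first=5(h) contributes 420
|[w]| = 1680

1680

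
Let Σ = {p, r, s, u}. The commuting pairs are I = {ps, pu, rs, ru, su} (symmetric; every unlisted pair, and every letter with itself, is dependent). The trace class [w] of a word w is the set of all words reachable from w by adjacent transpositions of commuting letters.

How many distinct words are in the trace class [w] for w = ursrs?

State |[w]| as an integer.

0(u) covers ∅
1(r) covers ∅
2(s) covers ∅
3(r) covers 1:r
4(s) covers 2:s
floor of heap: 0:u, 1:r, 2:s
completions by unplaced set U, small U first (add the entries for U minus each lowest piece of U):
  |U|=1: {0}:1  {3}:1  {4}:1
  |U|=2: {0,3}:2  {0,4}:2  {1,3}:1  {2,4}:1  {3,4}:2
  |U|=3: {0,1,3}:3  {0,2,4}:3  {0,3,4}:6  {1,3,4}:3  {2,3,4}:3
  start at 0(u): 6
  start at 1(r): 12
  start at 2(s): 12
sum over floor = 30

30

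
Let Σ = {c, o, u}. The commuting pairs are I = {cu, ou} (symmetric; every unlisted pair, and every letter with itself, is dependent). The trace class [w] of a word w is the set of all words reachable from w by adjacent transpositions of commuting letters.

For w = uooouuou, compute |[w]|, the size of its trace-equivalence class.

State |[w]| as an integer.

drop 0:u onto floor
drop 1:o onto floor
drop 2:o onto {1:o}
drop 3:o onto {2:o}
drop 4:u onto {0:u}
drop 5:u onto {4:u}
drop 6:o onto {3:o}
drop 7:u onto {5:u}
ground layer = {0:u, 1:o}
drop-orders for the pieces not yet dropped (sum over which currently-grounded one goes next):
  1 to go: {6} 1  {7} 1
  2 to go: {3,6} 1  {5,7} 1  {6,7} 2
  3 to go: {2,3,6} 1  {3,6,7} 3  {4,5,7} 1  {5,6,7} 3
  4 to go: {0,4,5,7} 1  {1,2,3,6} 1  {2,3,6,7} 4  {3,5,6,7} 6  {4,5,6,7} 4
  5 to go: {0,4,5,6,7} 5  {1,2,3,6,7} 5  {2,3,5,6,7} 10  {3,4,5,6,7} 10
  6 to go: {0,3,4,5,6,7} 15  {1,2,3,5,6,7} 15  {2,3,4,5,6,7} 20
  if 0:u drops first: 35 orders
  if 1:o drops first: 35 orders
heap linearizations: 70

70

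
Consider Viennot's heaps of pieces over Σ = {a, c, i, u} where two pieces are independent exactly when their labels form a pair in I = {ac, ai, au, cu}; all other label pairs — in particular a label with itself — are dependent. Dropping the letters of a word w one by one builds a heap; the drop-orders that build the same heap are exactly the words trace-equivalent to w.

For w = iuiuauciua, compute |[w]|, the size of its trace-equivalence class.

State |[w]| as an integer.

135

0(i) covers ∅
1(u) covers 0:i
2(i) covers 1:u
3(u) covers 2:i
4(a) covers ∅
5(u) covers 3:u
6(c) covers 2:i
7(i) covers 5:u, 6:c
8(u) covers 7:i
9(a) covers 4:a
floor of heap: 0:i, 4:a
completions by unplaced set U, small U first (add the entries for U minus each lowest piece of U):
  |U|=1: {8}:1  {9}:1
  |U|=2: {4,9}:1  {7,8}:1  {8,9}:2
  |U|=3: {4,8,9}:3  {5,7,8}:1  {6,7,8}:1  {7,8,9}:3
  |U|=4: {3,5,7,8}:1  {4,7,8,9}:6  {5,6,7,8}:2  {5,7,8,9}:4  {6,7,8,9}:4
  |U|=5: {3,5,6,7,8}:3  {3,5,7,8,9}:5  {4,5,7,8,9}:10  {4,6,7,8,9}:10  {5,6,7,8,9}:10
  |U|=6: {2,3,5,6,7,8}:3  {3,4,5,7,8,9}:15  {3,5,6,7,8,9}:18  {4,5,6,7,8,9}:30
  |U|=7: {1,2,3,5,6,7,8}:3  {2,3,5,6,7,8,9}:21  {3,4,5,6,7,8,9}:63
  |U|=8: {0,1,2,3,5,6,7,8}:3  {1,2,3,5,6,7,8,9}:24  {2,3,4,5,6,7,8,9}:84
  start at 0(i): 108
  start at 4(a): 27
sum over floor = 135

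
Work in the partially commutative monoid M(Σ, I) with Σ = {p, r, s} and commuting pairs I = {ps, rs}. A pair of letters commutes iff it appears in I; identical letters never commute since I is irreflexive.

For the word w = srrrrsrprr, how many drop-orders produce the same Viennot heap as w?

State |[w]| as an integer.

45

#0=s has no predecessor
#1=r has no predecessor
#2=r depends on [1:r]
#3=r depends on [2:r]
#4=r depends on [3:r]
#5=s depends on [0:s]
#6=r depends on [4:r]
#7=p depends on [6:r]
#8=r depends on [7:p]
#9=r depends on [8:r]
sources: [0:s, 1:r]
N(rest) = Σ N(rest − s) over sources s of rest; N(one piece) = 1:
  size 1 → [5]=1  [9]=1
  size 2 → [0,5]=1  [5,9]=2  [8,9]=1
  size 3 → [0,5,9]=3  [5,8,9]=3  [7,8,9]=1
  size 4 → [0,5,8,9]=6  [5,7,8,9]=4  [6,7,8,9]=1
  size 5 → [0,5,7,8,9]=10  [4,6,7,8,9]=1  [5,6,7,8,9]=5
  size 6 → [0,5,6,7,8,9]=15  [3,4,6,7,8,9]=1  [4,5,6,7,8,9]=6
  size 7 → [0,4,5,6,7,8,9]=21  [2,3,4,6,7,8,9]=1  [3,4,5,6,7,8,9]=7
  size 8 → [0,3,4,5,6,7,8,9]=28  [1,2,3,4,6,7,8,9]=1  [2,3,4,5,6,7,8,9]=8
  first=0(s) contributes 9
  first=1(r) contributes 36
|[w]| = 45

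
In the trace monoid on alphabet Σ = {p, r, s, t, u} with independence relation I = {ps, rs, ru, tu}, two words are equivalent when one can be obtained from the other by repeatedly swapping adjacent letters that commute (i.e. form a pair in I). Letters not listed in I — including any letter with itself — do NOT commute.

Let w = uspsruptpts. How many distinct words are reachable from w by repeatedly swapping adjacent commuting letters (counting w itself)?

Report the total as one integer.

9

piece 0:u — minimal
piece 1:s rests on {0:u}
piece 2:p rests on {0:u}
piece 3:s rests on {1:s}
piece 4:r rests on {2:p}
piece 5:u rests on {2:p, 3:s}
piece 6:p rests on {4:r, 5:u}
piece 7:t rests on {6:p}
piece 8:p rests on {7:t}
piece 9:t rests on {8:p}
piece 10:s rests on {9:t}
minimal pieces: {0:u}
ways to finish when only these pieces remain (= sum over removing one remaining piece with nothing left below it):
  1 left: {10}→1
  2 left: {9,10}→1
  3 left: {8,9,10}→1
  4 left: {7,8,9,10}→1
  5 left: {6,7,8,9,10}→1
  6 left: {4,6,7,8,9,10}→1  {5,6,7,8,9,10}→1
  7 left: {3,5,6,7,8,9,10}→1  {4,5,6,7,8,9,10}→2
  8 left: {1,3,5,6,7,8,9,10}→1  {2,4,5,6,7,8,9,10}→2  {3,4,5,6,7,8,9,10}→3
  9 left: {1,3,4,5,6,7,8,9,10}→4  {2,3,4,5,6,7,8,9,10}→5
  placing 0:u first → 9 extensions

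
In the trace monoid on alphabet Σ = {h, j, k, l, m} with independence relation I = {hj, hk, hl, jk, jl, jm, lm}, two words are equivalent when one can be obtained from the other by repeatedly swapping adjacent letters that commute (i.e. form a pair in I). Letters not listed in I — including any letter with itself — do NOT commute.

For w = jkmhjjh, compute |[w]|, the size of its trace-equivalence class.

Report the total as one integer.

35

0(j) covers ∅
1(k) covers ∅
2(m) covers 1:k
3(h) covers 2:m
4(j) covers 0:j
5(j) covers 4:j
6(h) covers 3:h
floor of heap: 0:j, 1:k
completions by unplaced set U, small U first (add the entries for U minus each lowest piece of U):
  |U|=1: {5}:1  {6}:1
  |U|=2: {3,6}:1  {4,5}:1  {5,6}:2
  |U|=3: {0,4,5}:1  {2,3,6}:1  {3,5,6}:3  {4,5,6}:3
  |U|=4: {0,4,5,6}:4  {1,2,3,6}:1  {2,3,5,6}:4  {3,4,5,6}:6
  |U|=5: {0,3,4,5,6}:10  {1,2,3,5,6}:5  {2,3,4,5,6}:10
  start at 0(j): 15
  start at 1(k): 20
sum over floor = 35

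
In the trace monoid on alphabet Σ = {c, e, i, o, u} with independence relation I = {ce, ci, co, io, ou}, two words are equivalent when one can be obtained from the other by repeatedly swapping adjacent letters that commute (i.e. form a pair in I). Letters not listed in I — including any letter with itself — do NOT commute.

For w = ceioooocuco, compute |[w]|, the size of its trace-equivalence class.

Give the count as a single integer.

0(c) covers ∅
1(e) covers ∅
2(i) covers 1:e
3(o) covers 1:e
4(o) covers 3:o
5(o) covers 4:o
6(o) covers 5:o
7(c) covers 0:c
8(u) covers 2:i, 7:c
9(c) covers 8:u
10(o) covers 6:o
floor of heap: 0:c, 1:e
completions by unplaced set U, small U first (add the entries for U minus each lowest piece of U):
  |U|=1: {9}:1  {10}:1
  |U|=2: {6,10}:1  {8,9}:1  {9,10}:2
  |U|=3: {2,8,9}:1  {5,6,10}:1  {6,9,10}:3  {7,8,9}:1  {8,9,10}:3
  |U|=4: {0,7,8,9}:1  {2,7,8,9}:2  {2,8,9,10}:4  {4,5,6,10}:1  {5,6,9,10}:4  {6,8,9,10}:6  {7,8,9,10}:4
  |U|=5: {0,2,7,8,9}:3  {0,7,8,9,10}:5  {2,6,8,9,10}:10  {2,7,8,9,10}:10  {3,4,5,6,10}:1  {4,5,6,9,10}:5  {5,6,8,9,10}:10  {6,7,8,9,10}:10
  |U|=6: {0,2,7,8,9,10}:18  {0,6,7,8,9,10}:15  {2,5,6,8,9,10}:20  {2,6,7,8,9,10}:30  {3,4,5,6,9,10}:6  {4,5,6,8,9,10}:15  {5,6,7,8,9,10}:20
  |U|=7: {0,2,6,7,8,9,10}:63  {0,5,6,7,8,9,10}:35  {2,4,5,6,8,9,10}:35  {2,5,6,7,8,9,10}:70  {3,4,5,6,8,9,10}:21  {4,5,6,7,8,9,10}:35
  |U|=8: {0,2,5,6,7,8,9,10}:168  {0,4,5,6,7,8,9,10}:70  {2,3,4,5,6,8,9,10}:56  {2,4,5,6,7,8,9,10}:140  {3,4,5,6,7,8,9,10}:56
  |U|=9: {0,2,4,5,6,7,8,9,10}:378  {0,3,4,5,6,7,8,9,10}:126  {1,2,3,4,5,6,8,9,10}:56  {2,3,4,5,6,7,8,9,10}:252
  start at 0(c): 308
  start at 1(e): 756
sum over floor = 1064

1064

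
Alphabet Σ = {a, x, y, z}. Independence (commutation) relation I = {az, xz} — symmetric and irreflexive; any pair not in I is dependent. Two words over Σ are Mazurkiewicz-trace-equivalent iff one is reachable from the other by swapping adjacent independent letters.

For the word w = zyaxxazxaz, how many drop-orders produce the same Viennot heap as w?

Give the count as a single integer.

0(z) covers ∅
1(y) covers 0:z
2(a) covers 1:y
3(x) covers 2:a
4(x) covers 3:x
5(a) covers 4:x
6(z) covers 1:y
7(x) covers 5:a
8(a) covers 7:x
9(z) covers 6:z
floor of heap: 0:z
completions by unplaced set U, small U first (add the entries for U minus each lowest piece of U):
  |U|=1: {8}:1  {9}:1
  |U|=2: {6,9}:1  {7,8}:1  {8,9}:2
  |U|=3: {5,7,8}:1  {6,8,9}:3  {7,8,9}:3
  |U|=4: {4,5,7,8}:1  {5,7,8,9}:4  {6,7,8,9}:6
  |U|=5: {3,4,5,7,8}:1  {4,5,7,8,9}:5  {5,6,7,8,9}:10
  |U|=6: {2,3,4,5,7,8}:1  {3,4,5,7,8,9}:6  {4,5,6,7,8,9}:15
  |U|=7: {2,3,4,5,7,8,9}:7  {3,4,5,6,7,8,9}:21
  |U|=8: {2,3,4,5,6,7,8,9}:28
  start at 0(z): 28

28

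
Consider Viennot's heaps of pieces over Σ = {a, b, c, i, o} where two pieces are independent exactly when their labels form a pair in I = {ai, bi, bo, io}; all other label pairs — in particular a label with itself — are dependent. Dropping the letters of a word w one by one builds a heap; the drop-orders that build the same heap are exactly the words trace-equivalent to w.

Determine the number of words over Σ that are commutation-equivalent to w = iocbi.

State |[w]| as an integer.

#0=i has no predecessor
#1=o has no predecessor
#2=c depends on [0:i, 1:o]
#3=b depends on [2:c]
#4=i depends on [2:c]
sources: [0:i, 1:o]
N(rest) = Σ N(rest − s) over sources s of rest; N(one piece) = 1:
  size 1 → [3]=1  [4]=1
  size 2 → [3,4]=2
  size 3 → [2,3,4]=2
  first=0(i) contributes 2
  first=1(o) contributes 2
|[w]| = 4

4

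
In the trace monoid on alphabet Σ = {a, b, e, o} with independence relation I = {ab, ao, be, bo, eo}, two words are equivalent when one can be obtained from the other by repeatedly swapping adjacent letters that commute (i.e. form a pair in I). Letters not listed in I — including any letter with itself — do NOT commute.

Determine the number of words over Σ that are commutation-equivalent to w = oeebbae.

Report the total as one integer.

105

#0=o has no predecessor
#1=e has no predecessor
#2=e depends on [1:e]
#3=b has no predecessor
#4=b depends on [3:b]
#5=a depends on [2:e]
#6=e depends on [5:a]
sources: [0:o, 1:e, 3:b]
N(rest) = Σ N(rest − s) over sources s of rest; N(one piece) = 1:
  size 1 → [0]=1  [4]=1  [6]=1
  size 2 → [0,4]=2  [0,6]=2  [3,4]=1  [4,6]=2  [5,6]=1
  size 3 → [0,3,4]=3  [0,4,6]=6  [0,5,6]=3  [2,5,6]=1  [3,4,6]=3  [4,5,6]=3
  size 4 → [0,2,5,6]=4  [0,3,4,6]=12  [0,4,5,6]=12  [1,2,5,6]=1  [2,4,5,6]=4  [3,4,5,6]=6
  size 5 → [0,1,2,5,6]=5  [0,2,4,5,6]=20  [0,3,4,5,6]=30  [1,2,4,5,6]=5  [2,3,4,5,6]=10
  first=0(o) contributes 15
  first=1(e) contributes 60
  first=3(b) contributes 30
|[w]| = 105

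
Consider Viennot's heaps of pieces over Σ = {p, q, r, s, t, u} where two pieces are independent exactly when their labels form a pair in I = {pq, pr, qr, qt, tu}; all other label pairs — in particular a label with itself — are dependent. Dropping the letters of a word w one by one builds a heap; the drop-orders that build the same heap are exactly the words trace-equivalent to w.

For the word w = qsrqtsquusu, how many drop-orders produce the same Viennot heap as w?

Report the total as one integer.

0(q) covers ∅
1(s) covers 0:q
2(r) covers 1:s
3(q) covers 1:s
4(t) covers 2:r
5(s) covers 3:q, 4:t
6(q) covers 5:s
7(u) covers 6:q
8(u) covers 7:u
9(s) covers 8:u
10(u) covers 9:s
floor of heap: 0:q
completions by unplaced set U, small U first (add the entries for U minus each lowest piece of U):
  |U|=1: {10}:1
  |U|=2: {9,10}:1
  |U|=3: {8,9,10}:1
  |U|=4: {7,8,9,10}:1
  |U|=5: {6,7,8,9,10}:1
  |U|=6: {5,6,7,8,9,10}:1
  |U|=7: {3,5,6,7,8,9,10}:1  {4,5,6,7,8,9,10}:1
  |U|=8: {2,4,5,6,7,8,9,10}:1  {3,4,5,6,7,8,9,10}:2
  |U|=9: {2,3,4,5,6,7,8,9,10}:3
  start at 0(q): 3

3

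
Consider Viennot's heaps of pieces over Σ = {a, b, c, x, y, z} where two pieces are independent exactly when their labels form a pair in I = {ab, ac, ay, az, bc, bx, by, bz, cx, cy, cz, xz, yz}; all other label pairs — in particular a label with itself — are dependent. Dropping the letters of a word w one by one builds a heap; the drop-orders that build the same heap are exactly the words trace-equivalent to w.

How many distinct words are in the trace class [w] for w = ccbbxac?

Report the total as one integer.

210

drop 0:c onto floor
drop 1:c onto {0:c}
drop 2:b onto floor
drop 3:b onto {2:b}
drop 4:x onto floor
drop 5:a onto {4:x}
drop 6:c onto {1:c}
ground layer = {0:c, 2:b, 4:x}
drop-orders for the pieces not yet dropped (sum over which currently-grounded one goes next):
  1 to go: {3} 1  {5} 1  {6} 1
  2 to go: {1,6} 1  {2,3} 1  {3,5} 2  {3,6} 2  {4,5} 1  {5,6} 2
  3 to go: {0,1,6} 1  {1,3,6} 3  {1,5,6} 3  {2,3,5} 3  {2,3,6} 3  {3,4,5} 3  {3,5,6} 6  {4,5,6} 3
  4 to go: {0,1,3,6} 4  {0,1,5,6} 4  {1,2,3,6} 6  {1,3,5,6} 12  {1,4,5,6} 6  {2,3,4,5} 6  {2,3,5,6} 12  {3,4,5,6} 12
  5 to go: {0,1,2,3,6} 10  {0,1,3,5,6} 20  {0,1,4,5,6} 10  {1,2,3,5,6} 30  {1,3,4,5,6} 30  {2,3,4,5,6} 30
  if 0:c drops first: 90 orders
  if 2:b drops first: 60 orders
  if 4:x drops first: 60 orders
heap linearizations: 210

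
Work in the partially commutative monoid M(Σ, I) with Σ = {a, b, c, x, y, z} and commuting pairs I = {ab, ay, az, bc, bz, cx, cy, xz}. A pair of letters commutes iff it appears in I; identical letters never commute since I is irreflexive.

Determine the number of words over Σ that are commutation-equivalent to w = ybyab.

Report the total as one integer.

0(y) covers ∅
1(b) covers 0:y
2(y) covers 1:b
3(a) covers ∅
4(b) covers 2:y
floor of heap: 0:y, 3:a
completions by unplaced set U, small U first (add the entries for U minus each lowest piece of U):
  |U|=1: {3}:1  {4}:1
  |U|=2: {2,4}:1  {3,4}:2
  |U|=3: {1,2,4}:1  {2,3,4}:3
  start at 0(y): 4
  start at 3(a): 1
sum over floor = 5

5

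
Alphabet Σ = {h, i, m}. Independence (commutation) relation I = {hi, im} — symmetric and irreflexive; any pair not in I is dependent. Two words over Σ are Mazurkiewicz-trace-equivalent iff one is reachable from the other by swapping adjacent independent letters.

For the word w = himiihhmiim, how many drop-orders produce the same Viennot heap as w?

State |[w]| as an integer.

462

drop 0:h onto floor
drop 1:i onto floor
drop 2:m onto {0:h}
drop 3:i onto {1:i}
drop 4:i onto {3:i}
drop 5:h onto {2:m}
drop 6:h onto {5:h}
drop 7:m onto {6:h}
drop 8:i onto {4:i}
drop 9:i onto {8:i}
drop 10:m onto {7:m}
ground layer = {0:h, 1:i}
drop-orders for the pieces not yet dropped (sum over which currently-grounded one goes next):
  1 to go: {9} 1  {10} 1
  2 to go: {7,10} 1  {8,9} 1  {9,10} 2
  3 to go: {4,8,9} 1  {6,7,10} 1  {7,9,10} 3  {8,9,10} 3
  4 to go: {3,4,8,9} 1  {4,8,9,10} 4  {5,6,7,10} 1  {6,7,9,10} 4  {7,8,9,10} 6
  5 to go: {1,3,4,8,9} 1  {2,5,6,7,10} 1  {3,4,8,9,10} 5  {4,7,8,9,10} 10  {5,6,7,9,10} 5  {6,7,8,9,10} 10
  6 to go: {0,2,5,6,7,10} 1  {1,3,4,8,9,10} 6  {2,5,6,7,9,10} 6  {3,4,7,8,9,10} 15  {4,6,7,8,9,10} 20  {5,6,7,8,9,10} 15
  7 to go: {0,2,5,6,7,9,10} 7  {1,3,4,7,8,9,10} 21  {2,5,6,7,8,9,10} 21  {3,4,6,7,8,9,10} 35  {4,5,6,7,8,9,10} 35
  8 to go: {0,2,5,6,7,8,9,10} 28  {1,3,4,6,7,8,9,10} 56  {2,4,5,6,7,8,9,10} 56  {3,4,5,6,7,8,9,10} 70
  9 to go: {0,2,4,5,6,7,8,9,10} 84  {1,3,4,5,6,7,8,9,10} 126  {2,3,4,5,6,7,8,9,10} 126
  if 0:h drops first: 252 orders
  if 1:i drops first: 210 orders
heap linearizations: 462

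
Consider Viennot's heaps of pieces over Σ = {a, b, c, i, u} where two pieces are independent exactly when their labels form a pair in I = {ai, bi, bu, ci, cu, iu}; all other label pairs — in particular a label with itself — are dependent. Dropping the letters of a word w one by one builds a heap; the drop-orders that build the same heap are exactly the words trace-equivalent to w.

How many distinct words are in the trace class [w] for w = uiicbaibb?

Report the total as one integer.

piece 0:u — minimal
piece 1:i — minimal
piece 2:i rests on {1:i}
piece 3:c — minimal
piece 4:b rests on {3:c}
piece 5:a rests on {0:u, 4:b}
piece 6:i rests on {2:i}
piece 7:b rests on {5:a}
piece 8:b rests on {7:b}
minimal pieces: {0:u, 1:i, 3:c}
ways to finish when only these pieces remain (= sum over removing one remaining piece with nothing left below it):
  1 left: {6}→1  {8}→1
  2 left: {2,6}→1  {6,8}→2  {7,8}→1
  3 left: {1,2,6}→1  {2,6,8}→3  {5,7,8}→1  {6,7,8}→3
  4 left: {0,5,7,8}→1  {1,2,6,8}→4  {2,6,7,8}→6  {4,5,7,8}→1  {5,6,7,8}→4
  5 left: {0,4,5,7,8}→2  {0,5,6,7,8}→5  {1,2,6,7,8}→10  {2,5,6,7,8}→10  {3,4,5,7,8}→1  {4,5,6,7,8}→5
  6 left: {0,2,5,6,7,8}→15  {0,3,4,5,7,8}→3  {0,4,5,6,7,8}→12  {1,2,5,6,7,8}→20  {2,4,5,6,7,8}→15  {3,4,5,6,7,8}→6
  7 left: {0,1,2,5,6,7,8}→35  {0,2,4,5,6,7,8}→42  {0,3,4,5,6,7,8}→21  {1,2,4,5,6,7,8}→35  {2,3,4,5,6,7,8}→21
  placing 0:u first → 56 extensions
  placing 1:i first → 84 extensions
  placing 3:c first → 112 extensions
total linear extensions = 252

252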